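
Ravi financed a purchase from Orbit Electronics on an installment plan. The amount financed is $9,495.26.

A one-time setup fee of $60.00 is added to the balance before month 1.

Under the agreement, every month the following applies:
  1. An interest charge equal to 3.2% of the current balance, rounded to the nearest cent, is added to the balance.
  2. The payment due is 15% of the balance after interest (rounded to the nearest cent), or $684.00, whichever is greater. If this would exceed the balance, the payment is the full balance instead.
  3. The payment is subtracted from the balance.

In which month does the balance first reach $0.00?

14

Month 1: $9,555.26 +$305.77 interest = $9,861.03; pay $1,479.15 → $8,381.88
Month 2: $8,381.88 +$268.22 interest = $8,650.10; pay $1,297.52 → $7,352.58
Month 3: $7,352.58 +$235.28 interest = $7,587.86; pay $1,138.18 → $6,449.68
Month 4: $6,449.68 +$206.39 interest = $6,656.07; pay $998.41 → $5,657.66
Month 5: $5,657.66 +$181.05 interest = $5,838.71; pay $875.81 → $4,962.90
Month 6: $4,962.90 +$158.81 interest = $5,121.71; pay $768.26 → $4,353.45
Month 7: $4,353.45 +$139.31 interest = $4,492.76; pay $684.00 → $3,808.76
Month 8: $3,808.76 +$121.88 interest = $3,930.64; pay $684.00 → $3,246.64
Month 9: $3,246.64 +$103.89 interest = $3,350.53; pay $684.00 → $2,666.53
Month 10: $2,666.53 +$85.33 interest = $2,751.86; pay $684.00 → $2,067.86
Month 11: $2,067.86 +$66.17 interest = $2,134.03; pay $684.00 → $1,450.03
Month 12: $1,450.03 +$46.40 interest = $1,496.43; pay $684.00 → $812.43
Month 13: $812.43 +$26.00 interest = $838.43; pay $684.00 → $154.43
Month 14: $154.43 +$4.94 interest = $159.37; pay $159.37 → $0.00
Balance reaches $0.00 in month 14.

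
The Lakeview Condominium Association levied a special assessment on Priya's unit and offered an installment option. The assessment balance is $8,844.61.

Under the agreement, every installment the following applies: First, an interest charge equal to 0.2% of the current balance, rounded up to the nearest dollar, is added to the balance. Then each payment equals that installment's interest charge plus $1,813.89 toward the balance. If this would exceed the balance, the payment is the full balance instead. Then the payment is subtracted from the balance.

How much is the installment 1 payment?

$1,831.89

# | Opening | Interest | Payment | End bal
1 | $8,844.61 | $18.00 | $1,831.89 | $7,030.72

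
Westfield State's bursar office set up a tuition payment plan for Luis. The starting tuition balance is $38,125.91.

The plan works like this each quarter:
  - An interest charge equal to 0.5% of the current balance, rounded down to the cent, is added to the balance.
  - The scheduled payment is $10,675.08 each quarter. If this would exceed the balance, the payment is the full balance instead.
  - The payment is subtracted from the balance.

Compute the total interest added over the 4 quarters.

# | Opening | Interest | Payment | End bal
1 | $38,125.91 | $190.62 | $10,675.08 | $27,641.45
2 | $27,641.45 | $138.20 | $10,675.08 | $17,104.57
3 | $17,104.57 | $85.52 | $10,675.08 | $6,515.01
4 | $6,515.01 | $32.57 | $6,547.58 | $0.00
Total interest: $190.62 + $138.20 + $85.52 + $32.57 = $446.91

$446.91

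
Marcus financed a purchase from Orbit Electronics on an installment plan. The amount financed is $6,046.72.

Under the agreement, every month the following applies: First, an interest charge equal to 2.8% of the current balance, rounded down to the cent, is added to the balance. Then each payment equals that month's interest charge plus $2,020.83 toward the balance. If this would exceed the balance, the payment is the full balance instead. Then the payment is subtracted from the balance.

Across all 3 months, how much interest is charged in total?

Month 1: opening $6,046.72; interest $169.30 → $6,216.02; payment $2,190.13; balance $4,025.89
Month 2: opening $4,025.89; interest $112.72 → $4,138.61; payment $2,133.55; balance $2,005.06
Month 3: opening $2,005.06; interest $56.14 → $2,061.20; payment $2,061.20; balance $0.00
Total interest: $169.30 + $112.72 + $56.14 = $338.16

$338.16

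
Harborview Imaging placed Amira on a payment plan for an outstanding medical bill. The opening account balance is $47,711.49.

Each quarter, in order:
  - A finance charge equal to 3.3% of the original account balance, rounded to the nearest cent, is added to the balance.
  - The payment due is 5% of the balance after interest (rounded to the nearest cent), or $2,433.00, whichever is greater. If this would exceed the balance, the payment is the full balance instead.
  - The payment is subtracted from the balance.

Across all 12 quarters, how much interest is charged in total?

$18,893.76

# | Opening | Interest | Payment | End bal
1 | $47,711.49 | $1,574.48 | $2,464.30 | $46,821.67
2 | $46,821.67 | $1,574.48 | $2,433.00 | $45,963.15
3 | $45,963.15 | $1,574.48 | $2,433.00 | $45,104.63
4 | $45,104.63 | $1,574.48 | $2,433.00 | $44,246.11
5 | $44,246.11 | $1,574.48 | $2,433.00 | $43,387.59
6 | $43,387.59 | $1,574.48 | $2,433.00 | $42,529.07
7 | $42,529.07 | $1,574.48 | $2,433.00 | $41,670.55
8 | $41,670.55 | $1,574.48 | $2,433.00 | $40,812.03
9 | $40,812.03 | $1,574.48 | $2,433.00 | $39,953.51
10 | $39,953.51 | $1,574.48 | $2,433.00 | $39,094.99
11 | $39,094.99 | $1,574.48 | $2,433.00 | $38,236.47
12 | $38,236.47 | $1,574.48 | $2,433.00 | $37,377.95
Total interest: $1,574.48 + $1,574.48 + $1,574.48 + $1,574.48 + $1,574.48 + $1,574.48 + $1,574.48 + $1,574.48 + $1,574.48 + $1,574.48 + $1,574.48 + $1,574.48 = $18,893.76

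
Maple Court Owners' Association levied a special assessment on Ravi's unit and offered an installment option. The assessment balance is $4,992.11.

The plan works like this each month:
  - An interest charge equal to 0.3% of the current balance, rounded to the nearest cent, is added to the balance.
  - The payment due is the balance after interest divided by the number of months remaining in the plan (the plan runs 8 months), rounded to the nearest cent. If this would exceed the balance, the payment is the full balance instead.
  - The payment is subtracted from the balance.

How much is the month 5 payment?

Month 1: opening $4,992.11; interest $14.98 → $5,007.09; payment $625.89; balance $4,381.20
Month 2: opening $4,381.20; interest $13.14 → $4,394.34; payment $627.76; balance $3,766.58
Month 3: opening $3,766.58; interest $11.30 → $3,777.88; payment $629.65; balance $3,148.23
Month 4: opening $3,148.23; interest $9.44 → $3,157.67; payment $631.53; balance $2,526.14
Month 5: opening $2,526.14; interest $7.58 → $2,533.72; payment $633.43; balance $1,900.29

$633.43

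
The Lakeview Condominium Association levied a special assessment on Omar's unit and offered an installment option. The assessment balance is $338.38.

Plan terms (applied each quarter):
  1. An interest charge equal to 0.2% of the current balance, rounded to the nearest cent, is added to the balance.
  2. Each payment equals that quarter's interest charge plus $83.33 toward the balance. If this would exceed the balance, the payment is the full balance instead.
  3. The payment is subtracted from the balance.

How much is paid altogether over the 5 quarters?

$340.10

Quarter 1: opening $338.38; interest $0.68 → $339.06; payment $84.01; balance $255.05
Quarter 2: opening $255.05; interest $0.51 → $255.56; payment $83.84; balance $171.72
Quarter 3: opening $171.72; interest $0.34 → $172.06; payment $83.67; balance $88.39
Quarter 4: opening $88.39; interest $0.18 → $88.57; payment $83.51; balance $5.06
Quarter 5: opening $5.06; interest $0.01 → $5.07; payment $5.07; balance $0.00
Total paid: $340.10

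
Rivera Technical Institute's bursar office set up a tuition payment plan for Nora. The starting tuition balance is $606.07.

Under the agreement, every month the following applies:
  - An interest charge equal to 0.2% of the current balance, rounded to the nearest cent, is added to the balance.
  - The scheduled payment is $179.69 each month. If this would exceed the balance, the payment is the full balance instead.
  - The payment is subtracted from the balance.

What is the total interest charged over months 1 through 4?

$2.71

# | Opening | Interest | Payment | End bal
1 | $606.07 | $1.21 | $179.69 | $427.59
2 | $427.59 | $0.86 | $179.69 | $248.76
3 | $248.76 | $0.50 | $179.69 | $69.57
4 | $69.57 | $0.14 | $69.71 | $0.00
Total interest: $1.21 + $0.86 + $0.50 + $0.14 = $2.71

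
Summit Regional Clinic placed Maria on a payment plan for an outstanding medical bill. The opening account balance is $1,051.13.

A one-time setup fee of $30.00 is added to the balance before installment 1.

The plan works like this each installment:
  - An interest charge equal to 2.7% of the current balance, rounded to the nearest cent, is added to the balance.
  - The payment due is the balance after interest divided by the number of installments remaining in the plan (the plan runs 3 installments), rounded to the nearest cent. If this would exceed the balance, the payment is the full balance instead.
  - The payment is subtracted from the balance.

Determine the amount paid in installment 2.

Installment 1: opening $1,081.13; interest $29.19 → $1,110.32; payment $370.11; balance $740.21
Installment 2: opening $740.21; interest $19.99 → $760.20; payment $380.10; balance $380.10

$380.10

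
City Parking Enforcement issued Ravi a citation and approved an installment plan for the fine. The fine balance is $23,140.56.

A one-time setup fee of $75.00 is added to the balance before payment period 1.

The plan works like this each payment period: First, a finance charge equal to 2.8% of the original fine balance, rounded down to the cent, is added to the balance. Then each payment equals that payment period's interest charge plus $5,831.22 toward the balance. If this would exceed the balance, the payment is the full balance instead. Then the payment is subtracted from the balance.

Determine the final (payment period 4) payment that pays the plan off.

Payment period 1: $23,215.56 +$647.93 interest = $23,863.49; pay $6,479.15 → $17,384.34
Payment period 2: $17,384.34 +$647.93 interest = $18,032.27; pay $6,479.15 → $11,553.12
Payment period 3: $11,553.12 +$647.93 interest = $12,201.05; pay $6,479.15 → $5,721.90
Payment period 4: $5,721.90 +$647.93 interest = $6,369.83; pay $6,369.83 → $0.00

$6,369.83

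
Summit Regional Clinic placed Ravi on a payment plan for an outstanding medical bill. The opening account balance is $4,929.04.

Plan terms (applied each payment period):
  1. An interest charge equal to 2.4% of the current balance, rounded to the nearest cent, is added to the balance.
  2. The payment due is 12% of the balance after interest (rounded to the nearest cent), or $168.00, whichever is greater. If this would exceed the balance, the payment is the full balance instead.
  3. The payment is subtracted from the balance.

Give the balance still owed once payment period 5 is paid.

$2,928.71

# | Opening | Interest | Payment | End bal
1 | $4,929.04 | $118.30 | $605.68 | $4,441.66
2 | $4,441.66 | $106.60 | $545.79 | $4,002.47
3 | $4,002.47 | $96.06 | $491.82 | $3,606.71
4 | $3,606.71 | $86.56 | $443.19 | $3,250.08
5 | $3,250.08 | $78.00 | $399.37 | $2,928.71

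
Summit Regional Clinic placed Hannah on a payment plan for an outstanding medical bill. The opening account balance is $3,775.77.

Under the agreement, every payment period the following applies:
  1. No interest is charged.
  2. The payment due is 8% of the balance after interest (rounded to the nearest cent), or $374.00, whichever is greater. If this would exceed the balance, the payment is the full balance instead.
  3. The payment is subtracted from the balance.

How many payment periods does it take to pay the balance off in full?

11

Payment period 1: $3,775.77 − $374.00 → $3,401.77
Payment period 2: $3,401.77 − $374.00 → $3,027.77
Payment period 3: $3,027.77 − $374.00 → $2,653.77
Payment period 4: $2,653.77 − $374.00 → $2,279.77
Payment period 5: $2,279.77 − $374.00 → $1,905.77
Payment period 6: $1,905.77 − $374.00 → $1,531.77
Payment period 7: $1,531.77 − $374.00 → $1,157.77
Payment period 8: $1,157.77 − $374.00 → $783.77
Payment period 9: $783.77 − $374.00 → $409.77
Payment period 10: $409.77 − $374.00 → $35.77
Payment period 11: $35.77 − $35.77 → $0.00
Balance reaches $0.00 in payment period 11.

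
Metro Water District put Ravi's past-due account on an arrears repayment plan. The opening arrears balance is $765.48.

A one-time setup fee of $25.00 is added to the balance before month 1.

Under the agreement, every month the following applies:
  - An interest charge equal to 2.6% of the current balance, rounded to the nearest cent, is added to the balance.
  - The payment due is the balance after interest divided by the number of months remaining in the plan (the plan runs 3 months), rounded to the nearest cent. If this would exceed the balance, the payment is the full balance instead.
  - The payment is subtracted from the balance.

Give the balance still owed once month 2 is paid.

$277.37

Month 1: $790.48 +$20.55 interest = $811.03; pay $270.34 → $540.69
Month 2: $540.69 +$14.06 interest = $554.75; pay $277.38 → $277.37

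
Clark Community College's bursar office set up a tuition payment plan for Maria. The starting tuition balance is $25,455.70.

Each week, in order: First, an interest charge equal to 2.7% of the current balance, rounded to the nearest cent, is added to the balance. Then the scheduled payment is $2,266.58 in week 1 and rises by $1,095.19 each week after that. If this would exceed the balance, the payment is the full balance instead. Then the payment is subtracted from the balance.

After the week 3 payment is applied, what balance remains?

Week 1: $25,455.70 +$687.30 interest = $26,143.00; pay $2,266.58 → $23,876.42
Week 2: $23,876.42 +$644.66 interest = $24,521.08; pay $3,361.77 → $21,159.31
Week 3: $21,159.31 +$571.30 interest = $21,730.61; pay $4,456.96 → $17,273.65

$17,273.65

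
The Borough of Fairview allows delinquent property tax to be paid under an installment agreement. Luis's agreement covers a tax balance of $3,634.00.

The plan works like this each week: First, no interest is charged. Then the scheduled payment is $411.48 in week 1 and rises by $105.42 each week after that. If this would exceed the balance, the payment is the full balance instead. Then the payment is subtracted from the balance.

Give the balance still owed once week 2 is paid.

Week 1: $3,634.00 − $411.48 → $3,222.52
Week 2: $3,222.52 − $516.90 → $2,705.62

$2,705.62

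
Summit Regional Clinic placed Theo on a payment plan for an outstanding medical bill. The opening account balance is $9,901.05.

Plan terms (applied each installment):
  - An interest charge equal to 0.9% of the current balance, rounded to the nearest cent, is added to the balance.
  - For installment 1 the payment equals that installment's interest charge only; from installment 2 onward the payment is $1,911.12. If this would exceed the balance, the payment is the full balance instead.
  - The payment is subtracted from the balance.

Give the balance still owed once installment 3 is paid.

Installment 1: $9,901.05 +$89.11 interest = $9,990.16; pay $89.11 → $9,901.05
Installment 2: $9,901.05 +$89.11 interest = $9,990.16; pay $1,911.12 → $8,079.04
Installment 3: $8,079.04 +$72.71 interest = $8,151.75; pay $1,911.12 → $6,240.63

$6,240.63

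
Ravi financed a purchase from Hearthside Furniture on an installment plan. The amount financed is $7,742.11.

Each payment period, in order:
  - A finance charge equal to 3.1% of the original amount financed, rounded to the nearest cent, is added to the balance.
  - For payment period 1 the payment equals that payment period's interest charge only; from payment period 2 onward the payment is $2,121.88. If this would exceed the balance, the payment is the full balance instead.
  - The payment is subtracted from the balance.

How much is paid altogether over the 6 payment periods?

$9,182.17

# | Opening | Interest | Payment | End bal
1 | $7,742.11 | $240.01 | $240.01 | $7,742.11
2 | $7,742.11 | $240.01 | $2,121.88 | $5,860.24
3 | $5,860.24 | $240.01 | $2,121.88 | $3,978.37
4 | $3,978.37 | $240.01 | $2,121.88 | $2,096.50
5 | $2,096.50 | $240.01 | $2,121.88 | $214.63
6 | $214.63 | $240.01 | $454.64 | $0.00
Total paid: $9,182.17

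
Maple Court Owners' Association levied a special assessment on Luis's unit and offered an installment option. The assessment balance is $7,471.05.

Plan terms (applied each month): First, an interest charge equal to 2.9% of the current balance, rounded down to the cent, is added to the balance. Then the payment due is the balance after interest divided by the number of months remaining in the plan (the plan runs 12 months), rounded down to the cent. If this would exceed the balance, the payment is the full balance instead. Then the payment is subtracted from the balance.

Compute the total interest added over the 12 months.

$1,569.41

Month 1: opening $7,471.05; interest $216.66 → $7,687.71; payment $640.64; balance $7,047.07
Month 2: opening $7,047.07; interest $204.36 → $7,251.43; payment $659.22; balance $6,592.21
Month 3: opening $6,592.21; interest $191.17 → $6,783.38; payment $678.33; balance $6,105.05
Month 4: opening $6,105.05; interest $177.04 → $6,282.09; payment $698.01; balance $5,584.08
Month 5: opening $5,584.08; interest $161.93 → $5,746.01; payment $718.25; balance $5,027.76
Month 6: opening $5,027.76; interest $145.80 → $5,173.56; payment $739.08; balance $4,434.48
Month 7: opening $4,434.48; interest $128.59 → $4,563.07; payment $760.51; balance $3,802.56
Month 8: opening $3,802.56; interest $110.27 → $3,912.83; payment $782.56; balance $3,130.27
Month 9: opening $3,130.27; interest $90.77 → $3,221.04; payment $805.26; balance $2,415.78
Month 10: opening $2,415.78; interest $70.05 → $2,485.83; payment $828.61; balance $1,657.22
Month 11: opening $1,657.22; interest $48.05 → $1,705.27; payment $852.63; balance $852.64
Month 12: opening $852.64; interest $24.72 → $877.36; payment $877.36; balance $0.00
Total interest: $216.66 + $204.36 + $191.17 + $177.04 + $161.93 + $145.80 + $128.59 + $110.27 + $90.77 + $70.05 + $48.05 + $24.72 = $1,569.41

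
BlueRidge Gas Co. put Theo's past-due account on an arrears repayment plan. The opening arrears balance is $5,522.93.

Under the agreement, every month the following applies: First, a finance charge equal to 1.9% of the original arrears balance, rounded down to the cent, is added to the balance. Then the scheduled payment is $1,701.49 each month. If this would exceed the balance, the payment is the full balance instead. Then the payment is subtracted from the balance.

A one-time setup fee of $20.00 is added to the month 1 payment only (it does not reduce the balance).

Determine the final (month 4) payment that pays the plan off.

$838.18

Month 1: opening $5,522.93; interest $104.93 → $5,627.86; payment $1,701.49 (+ $20.00 fee); balance $3,926.37
Month 2: opening $3,926.37; interest $104.93 → $4,031.30; payment $1,701.49; balance $2,329.81
Month 3: opening $2,329.81; interest $104.93 → $2,434.74; payment $1,701.49; balance $733.25
Month 4: opening $733.25; interest $104.93 → $838.18; payment $838.18; balance $0.00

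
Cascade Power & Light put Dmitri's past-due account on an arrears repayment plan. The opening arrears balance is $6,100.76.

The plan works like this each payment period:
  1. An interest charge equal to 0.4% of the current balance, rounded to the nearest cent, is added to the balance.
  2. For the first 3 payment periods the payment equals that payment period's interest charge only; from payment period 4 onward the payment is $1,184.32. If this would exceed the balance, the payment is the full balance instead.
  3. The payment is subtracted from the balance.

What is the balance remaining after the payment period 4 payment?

Payment period 1: $6,100.76 +$24.40 interest = $6,125.16; pay $24.40 → $6,100.76
Payment period 2: $6,100.76 +$24.40 interest = $6,125.16; pay $24.40 → $6,100.76
Payment period 3: $6,100.76 +$24.40 interest = $6,125.16; pay $24.40 → $6,100.76
Payment period 4: $6,100.76 +$24.40 interest = $6,125.16; pay $1,184.32 → $4,940.84

$4,940.84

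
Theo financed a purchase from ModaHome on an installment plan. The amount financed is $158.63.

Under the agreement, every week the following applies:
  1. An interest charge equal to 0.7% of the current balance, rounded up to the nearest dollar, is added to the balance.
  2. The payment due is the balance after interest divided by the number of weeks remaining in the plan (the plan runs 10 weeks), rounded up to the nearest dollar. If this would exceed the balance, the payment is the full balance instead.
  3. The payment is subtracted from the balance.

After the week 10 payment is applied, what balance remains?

# | Opening | Interest | Payment | End bal
1 | $158.63 | $2.00 | $17.00 | $143.63
2 | $143.63 | $2.00 | $17.00 | $128.63
3 | $128.63 | $1.00 | $17.00 | $112.63
4 | $112.63 | $1.00 | $17.00 | $96.63
5 | $96.63 | $1.00 | $17.00 | $80.63
6 | $80.63 | $1.00 | $17.00 | $64.63
7 | $64.63 | $1.00 | $17.00 | $48.63
8 | $48.63 | $1.00 | $17.00 | $32.63
9 | $32.63 | $1.00 | $17.00 | $16.63
10 | $16.63 | $1.00 | $17.63 | $0.00

$0.00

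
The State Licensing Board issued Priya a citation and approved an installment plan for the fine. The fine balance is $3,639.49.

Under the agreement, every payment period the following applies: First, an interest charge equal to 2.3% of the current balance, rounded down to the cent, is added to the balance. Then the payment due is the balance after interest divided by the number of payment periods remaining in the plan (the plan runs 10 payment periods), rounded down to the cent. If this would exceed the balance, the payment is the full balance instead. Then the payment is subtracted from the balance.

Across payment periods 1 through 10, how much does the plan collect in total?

$4,133.12

Payment period 1: $3,639.49 +$83.70 interest = $3,723.19; pay $372.31 → $3,350.88
Payment period 2: $3,350.88 +$77.07 interest = $3,427.95; pay $380.88 → $3,047.07
Payment period 3: $3,047.07 +$70.08 interest = $3,117.15; pay $389.64 → $2,727.51
Payment period 4: $2,727.51 +$62.73 interest = $2,790.24; pay $398.60 → $2,391.64
Payment period 5: $2,391.64 +$55.00 interest = $2,446.64; pay $407.77 → $2,038.87
Payment period 6: $2,038.87 +$46.89 interest = $2,085.76; pay $417.15 → $1,668.61
Payment period 7: $1,668.61 +$38.37 interest = $1,706.98; pay $426.74 → $1,280.24
Payment period 8: $1,280.24 +$29.44 interest = $1,309.68; pay $436.56 → $873.12
Payment period 9: $873.12 +$20.08 interest = $893.20; pay $446.60 → $446.60
Payment period 10: $446.60 +$10.27 interest = $456.87; pay $456.87 → $0.00
Total paid: $4,133.12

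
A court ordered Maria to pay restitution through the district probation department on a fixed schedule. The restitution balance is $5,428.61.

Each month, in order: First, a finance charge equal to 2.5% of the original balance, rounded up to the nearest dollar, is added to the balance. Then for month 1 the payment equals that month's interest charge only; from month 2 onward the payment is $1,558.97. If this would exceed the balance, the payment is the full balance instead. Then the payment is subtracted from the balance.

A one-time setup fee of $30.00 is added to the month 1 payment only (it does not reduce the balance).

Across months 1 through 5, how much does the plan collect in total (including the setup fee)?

$6,138.61

Month 1: $5,428.61 +$136.00 interest = $5,564.61; pay $136.00 (+ $30.00 fee) → $5,428.61
Month 2: $5,428.61 +$136.00 interest = $5,564.61; pay $1,558.97 → $4,005.64
Month 3: $4,005.64 +$136.00 interest = $4,141.64; pay $1,558.97 → $2,582.67
Month 4: $2,582.67 +$136.00 interest = $2,718.67; pay $1,558.97 → $1,159.70
Month 5: $1,159.70 +$136.00 interest = $1,295.70; pay $1,295.70 → $0.00
Total paid: $6,138.61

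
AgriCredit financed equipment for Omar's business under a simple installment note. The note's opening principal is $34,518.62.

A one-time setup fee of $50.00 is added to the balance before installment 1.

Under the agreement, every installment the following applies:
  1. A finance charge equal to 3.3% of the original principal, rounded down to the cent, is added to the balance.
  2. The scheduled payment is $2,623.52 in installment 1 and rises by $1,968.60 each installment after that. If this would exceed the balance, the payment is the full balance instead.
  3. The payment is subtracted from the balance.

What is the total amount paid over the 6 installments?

Installment 1: opening $34,568.62; interest $1,139.11 → $35,707.73; payment $2,623.52; balance $33,084.21
Installment 2: opening $33,084.21; interest $1,139.11 → $34,223.32; payment $4,592.12; balance $29,631.20
Installment 3: opening $29,631.20; interest $1,139.11 → $30,770.31; payment $6,560.72; balance $24,209.59
Installment 4: opening $24,209.59; interest $1,139.11 → $25,348.70; payment $8,529.32; balance $16,819.38
Installment 5: opening $16,819.38; interest $1,139.11 → $17,958.49; payment $10,497.92; balance $7,460.57
Installment 6: opening $7,460.57; interest $1,139.11 → $8,599.68; payment $8,599.68; balance $0.00
Total paid: $41,403.28

$41,403.28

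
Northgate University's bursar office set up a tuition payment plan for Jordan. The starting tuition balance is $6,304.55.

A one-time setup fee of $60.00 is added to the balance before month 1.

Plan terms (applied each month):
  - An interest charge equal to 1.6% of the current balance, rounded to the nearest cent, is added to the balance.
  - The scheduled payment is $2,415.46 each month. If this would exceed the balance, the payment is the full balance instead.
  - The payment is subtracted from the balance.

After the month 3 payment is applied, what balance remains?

Month 1: opening $6,364.55; interest $101.83 → $6,466.38; payment $2,415.46; balance $4,050.92
Month 2: opening $4,050.92; interest $64.81 → $4,115.73; payment $2,415.46; balance $1,700.27
Month 3: opening $1,700.27; interest $27.20 → $1,727.47; payment $1,727.47; balance $0.00

$0.00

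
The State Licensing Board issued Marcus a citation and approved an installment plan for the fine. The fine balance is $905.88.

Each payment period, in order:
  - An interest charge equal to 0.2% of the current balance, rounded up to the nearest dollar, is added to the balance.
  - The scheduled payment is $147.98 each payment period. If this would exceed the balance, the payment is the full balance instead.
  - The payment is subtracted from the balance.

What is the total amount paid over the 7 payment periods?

Payment period 1: opening $905.88; interest $2.00 → $907.88; payment $147.98; balance $759.90
Payment period 2: opening $759.90; interest $2.00 → $761.90; payment $147.98; balance $613.92
Payment period 3: opening $613.92; interest $2.00 → $615.92; payment $147.98; balance $467.94
Payment period 4: opening $467.94; interest $1.00 → $468.94; payment $147.98; balance $320.96
Payment period 5: opening $320.96; interest $1.00 → $321.96; payment $147.98; balance $173.98
Payment period 6: opening $173.98; interest $1.00 → $174.98; payment $147.98; balance $27.00
Payment period 7: opening $27.00; interest $1.00 → $28.00; payment $28.00; balance $0.00
Total paid: $915.88

$915.88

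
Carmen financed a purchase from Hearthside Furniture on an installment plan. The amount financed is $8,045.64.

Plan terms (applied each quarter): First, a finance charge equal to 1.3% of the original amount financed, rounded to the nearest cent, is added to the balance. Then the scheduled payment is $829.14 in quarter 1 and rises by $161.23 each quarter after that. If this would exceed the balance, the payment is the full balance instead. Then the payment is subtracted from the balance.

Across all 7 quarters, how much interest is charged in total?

$732.13

Quarter 1: opening $8,045.64; interest $104.59 → $8,150.23; payment $829.14; balance $7,321.09
Quarter 2: opening $7,321.09; interest $104.59 → $7,425.68; payment $990.37; balance $6,435.31
Quarter 3: opening $6,435.31; interest $104.59 → $6,539.90; payment $1,151.60; balance $5,388.30
Quarter 4: opening $5,388.30; interest $104.59 → $5,492.89; payment $1,312.83; balance $4,180.06
Quarter 5: opening $4,180.06; interest $104.59 → $4,284.65; payment $1,474.06; balance $2,810.59
Quarter 6: opening $2,810.59; interest $104.59 → $2,915.18; payment $1,635.29; balance $1,279.89
Quarter 7: opening $1,279.89; interest $104.59 → $1,384.48; payment $1,384.48; balance $0.00
Total interest: $104.59 + $104.59 + $104.59 + $104.59 + $104.59 + $104.59 + $104.59 = $732.13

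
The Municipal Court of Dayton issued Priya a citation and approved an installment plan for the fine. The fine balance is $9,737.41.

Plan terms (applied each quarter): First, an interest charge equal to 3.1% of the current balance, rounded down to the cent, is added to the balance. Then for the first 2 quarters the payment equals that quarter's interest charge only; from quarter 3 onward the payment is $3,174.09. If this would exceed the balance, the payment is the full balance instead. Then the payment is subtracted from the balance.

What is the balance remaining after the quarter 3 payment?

$6,865.17

Quarter 1: $9,737.41 +$301.85 interest = $10,039.26; pay $301.85 → $9,737.41
Quarter 2: $9,737.41 +$301.85 interest = $10,039.26; pay $301.85 → $9,737.41
Quarter 3: $9,737.41 +$301.85 interest = $10,039.26; pay $3,174.09 → $6,865.17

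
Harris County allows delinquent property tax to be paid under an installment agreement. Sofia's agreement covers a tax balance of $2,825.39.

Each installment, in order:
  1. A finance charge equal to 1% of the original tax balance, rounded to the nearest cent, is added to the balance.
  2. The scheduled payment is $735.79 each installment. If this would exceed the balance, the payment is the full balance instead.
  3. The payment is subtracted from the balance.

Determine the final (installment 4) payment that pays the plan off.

Installment 1: $2,825.39 +$28.25 interest = $2,853.64; pay $735.79 → $2,117.85
Installment 2: $2,117.85 +$28.25 interest = $2,146.10; pay $735.79 → $1,410.31
Installment 3: $1,410.31 +$28.25 interest = $1,438.56; pay $735.79 → $702.77
Installment 4: $702.77 +$28.25 interest = $731.02; pay $731.02 → $0.00

$731.02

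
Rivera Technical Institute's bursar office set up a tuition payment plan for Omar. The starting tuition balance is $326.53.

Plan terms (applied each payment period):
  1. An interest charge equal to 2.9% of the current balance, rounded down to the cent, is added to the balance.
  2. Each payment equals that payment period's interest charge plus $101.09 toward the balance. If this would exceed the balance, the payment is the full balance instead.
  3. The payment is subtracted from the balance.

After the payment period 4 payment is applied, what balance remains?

$0.00

Payment period 1: $326.53 +$9.46 interest = $335.99; pay $110.55 → $225.44
Payment period 2: $225.44 +$6.53 interest = $231.97; pay $107.62 → $124.35
Payment period 3: $124.35 +$3.60 interest = $127.95; pay $104.69 → $23.26
Payment period 4: $23.26 +$0.67 interest = $23.93; pay $23.93 → $0.00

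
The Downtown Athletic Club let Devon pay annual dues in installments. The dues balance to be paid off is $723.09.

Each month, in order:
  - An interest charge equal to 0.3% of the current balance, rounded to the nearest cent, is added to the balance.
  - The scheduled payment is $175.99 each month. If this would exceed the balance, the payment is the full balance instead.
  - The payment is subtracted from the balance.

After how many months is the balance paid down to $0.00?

Month 1: $723.09 +$2.17 interest = $725.26; pay $175.99 → $549.27
Month 2: $549.27 +$1.65 interest = $550.92; pay $175.99 → $374.93
Month 3: $374.93 +$1.12 interest = $376.05; pay $175.99 → $200.06
Month 4: $200.06 +$0.60 interest = $200.66; pay $175.99 → $24.67
Month 5: $24.67 +$0.07 interest = $24.74; pay $24.74 → $0.00
Balance reaches $0.00 in month 5.

5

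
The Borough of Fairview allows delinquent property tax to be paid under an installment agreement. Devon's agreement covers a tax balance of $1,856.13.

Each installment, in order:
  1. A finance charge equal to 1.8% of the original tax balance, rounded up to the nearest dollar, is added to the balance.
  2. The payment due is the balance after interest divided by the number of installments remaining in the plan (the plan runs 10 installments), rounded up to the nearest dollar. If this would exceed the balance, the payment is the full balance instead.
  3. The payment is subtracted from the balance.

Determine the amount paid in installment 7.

$223.00

Installment 1: $1,856.13 +$34.00 interest = $1,890.13; pay $190.00 → $1,700.13
Installment 2: $1,700.13 +$34.00 interest = $1,734.13; pay $193.00 → $1,541.13
Installment 3: $1,541.13 +$34.00 interest = $1,575.13; pay $197.00 → $1,378.13
Installment 4: $1,378.13 +$34.00 interest = $1,412.13; pay $202.00 → $1,210.13
Installment 5: $1,210.13 +$34.00 interest = $1,244.13; pay $208.00 → $1,036.13
Installment 6: $1,036.13 +$34.00 interest = $1,070.13; pay $215.00 → $855.13
Installment 7: $855.13 +$34.00 interest = $889.13; pay $223.00 → $666.13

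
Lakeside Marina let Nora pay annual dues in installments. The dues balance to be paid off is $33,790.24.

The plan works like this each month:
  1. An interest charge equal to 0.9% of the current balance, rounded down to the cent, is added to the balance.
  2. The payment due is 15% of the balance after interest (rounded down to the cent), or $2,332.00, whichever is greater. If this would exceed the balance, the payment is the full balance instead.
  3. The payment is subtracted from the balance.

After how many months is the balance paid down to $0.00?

Month 1: opening $33,790.24; interest $304.11 → $34,094.35; payment $5,114.15; balance $28,980.20
Month 2: opening $28,980.20; interest $260.82 → $29,241.02; payment $4,386.15; balance $24,854.87
Month 3: opening $24,854.87; interest $223.69 → $25,078.56; payment $3,761.78; balance $21,316.78
Month 4: opening $21,316.78; interest $191.85 → $21,508.63; payment $3,226.29; balance $18,282.34
Month 5: opening $18,282.34; interest $164.54 → $18,446.88; payment $2,767.03; balance $15,679.85
Month 6: opening $15,679.85; interest $141.11 → $15,820.96; payment $2,373.14; balance $13,447.82
Month 7: opening $13,447.82; interest $121.03 → $13,568.85; payment $2,332.00; balance $11,236.85
Month 8: opening $11,236.85; interest $101.13 → $11,337.98; payment $2,332.00; balance $9,005.98
Month 9: opening $9,005.98; interest $81.05 → $9,087.03; payment $2,332.00; balance $6,755.03
Month 10: opening $6,755.03; interest $60.79 → $6,815.82; payment $2,332.00; balance $4,483.82
Month 11: opening $4,483.82; interest $40.35 → $4,524.17; payment $2,332.00; balance $2,192.17
Month 12: opening $2,192.17; interest $19.72 → $2,211.89; payment $2,211.89; balance $0.00
Balance reaches $0.00 in month 12.

12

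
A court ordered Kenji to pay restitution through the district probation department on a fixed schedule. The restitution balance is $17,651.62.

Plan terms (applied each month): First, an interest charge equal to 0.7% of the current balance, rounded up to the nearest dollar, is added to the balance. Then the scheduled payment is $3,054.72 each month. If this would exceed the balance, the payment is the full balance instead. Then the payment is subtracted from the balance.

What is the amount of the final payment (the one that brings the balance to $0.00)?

Month 1: $17,651.62 +$124.00 interest = $17,775.62; pay $3,054.72 → $14,720.90
Month 2: $14,720.90 +$104.00 interest = $14,824.90; pay $3,054.72 → $11,770.18
Month 3: $11,770.18 +$83.00 interest = $11,853.18; pay $3,054.72 → $8,798.46
Month 4: $8,798.46 +$62.00 interest = $8,860.46; pay $3,054.72 → $5,805.74
Month 5: $5,805.74 +$41.00 interest = $5,846.74; pay $3,054.72 → $2,792.02
Month 6: $2,792.02 +$20.00 interest = $2,812.02; pay $2,812.02 → $0.00

$2,812.02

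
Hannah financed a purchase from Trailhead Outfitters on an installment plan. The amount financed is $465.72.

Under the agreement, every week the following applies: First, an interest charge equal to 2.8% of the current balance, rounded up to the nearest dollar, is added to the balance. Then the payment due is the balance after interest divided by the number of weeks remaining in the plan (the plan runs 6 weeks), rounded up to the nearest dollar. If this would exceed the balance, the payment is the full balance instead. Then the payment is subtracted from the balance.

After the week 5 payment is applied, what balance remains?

$88.72

# | Opening | Interest | Payment | End bal
1 | $465.72 | $14.00 | $80.00 | $399.72
2 | $399.72 | $12.00 | $83.00 | $328.72
3 | $328.72 | $10.00 | $85.00 | $253.72
4 | $253.72 | $8.00 | $88.00 | $173.72
5 | $173.72 | $5.00 | $90.00 | $88.72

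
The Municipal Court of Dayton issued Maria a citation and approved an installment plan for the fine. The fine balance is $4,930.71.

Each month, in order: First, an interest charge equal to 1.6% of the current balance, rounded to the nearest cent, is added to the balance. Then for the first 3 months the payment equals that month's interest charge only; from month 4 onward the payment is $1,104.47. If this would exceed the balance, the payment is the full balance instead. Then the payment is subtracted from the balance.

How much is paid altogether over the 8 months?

Month 1: opening $4,930.71; interest $78.89 → $5,009.60; payment $78.89; balance $4,930.71
Month 2: opening $4,930.71; interest $78.89 → $5,009.60; payment $78.89; balance $4,930.71
Month 3: opening $4,930.71; interest $78.89 → $5,009.60; payment $78.89; balance $4,930.71
Month 4: opening $4,930.71; interest $78.89 → $5,009.60; payment $1,104.47; balance $3,905.13
Month 5: opening $3,905.13; interest $62.48 → $3,967.61; payment $1,104.47; balance $2,863.14
Month 6: opening $2,863.14; interest $45.81 → $2,908.95; payment $1,104.47; balance $1,804.48
Month 7: opening $1,804.48; interest $28.87 → $1,833.35; payment $1,104.47; balance $728.88
Month 8: opening $728.88; interest $11.66 → $740.54; payment $740.54; balance $0.00
Total paid: $5,395.09

$5,395.09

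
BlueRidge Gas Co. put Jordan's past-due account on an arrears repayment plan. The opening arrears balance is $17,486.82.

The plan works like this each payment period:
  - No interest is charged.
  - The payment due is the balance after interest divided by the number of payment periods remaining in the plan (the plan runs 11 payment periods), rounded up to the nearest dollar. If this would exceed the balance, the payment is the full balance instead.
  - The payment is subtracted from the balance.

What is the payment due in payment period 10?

$1,589.00

Payment period 1: opening $17,486.82; payment $1,590.00; balance $15,896.82
Payment period 2: opening $15,896.82; payment $1,590.00; balance $14,306.82
Payment period 3: opening $14,306.82; payment $1,590.00; balance $12,716.82
Payment period 4: opening $12,716.82; payment $1,590.00; balance $11,126.82
Payment period 5: opening $11,126.82; payment $1,590.00; balance $9,536.82
Payment period 6: opening $9,536.82; payment $1,590.00; balance $7,946.82
Payment period 7: opening $7,946.82; payment $1,590.00; balance $6,356.82
Payment period 8: opening $6,356.82; payment $1,590.00; balance $4,766.82
Payment period 9: opening $4,766.82; payment $1,589.00; balance $3,177.82
Payment period 10: opening $3,177.82; payment $1,589.00; balance $1,588.82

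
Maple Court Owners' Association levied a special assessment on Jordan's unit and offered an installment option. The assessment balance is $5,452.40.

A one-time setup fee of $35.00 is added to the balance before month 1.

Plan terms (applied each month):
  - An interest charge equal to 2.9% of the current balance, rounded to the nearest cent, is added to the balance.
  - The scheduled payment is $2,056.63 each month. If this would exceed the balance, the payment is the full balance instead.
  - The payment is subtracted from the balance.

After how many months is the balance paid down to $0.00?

Month 1: $5,487.40 +$159.13 interest = $5,646.53; pay $2,056.63 → $3,589.90
Month 2: $3,589.90 +$104.11 interest = $3,694.01; pay $2,056.63 → $1,637.38
Month 3: $1,637.38 +$47.48 interest = $1,684.86; pay $1,684.86 → $0.00
Balance reaches $0.00 in month 3.

3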